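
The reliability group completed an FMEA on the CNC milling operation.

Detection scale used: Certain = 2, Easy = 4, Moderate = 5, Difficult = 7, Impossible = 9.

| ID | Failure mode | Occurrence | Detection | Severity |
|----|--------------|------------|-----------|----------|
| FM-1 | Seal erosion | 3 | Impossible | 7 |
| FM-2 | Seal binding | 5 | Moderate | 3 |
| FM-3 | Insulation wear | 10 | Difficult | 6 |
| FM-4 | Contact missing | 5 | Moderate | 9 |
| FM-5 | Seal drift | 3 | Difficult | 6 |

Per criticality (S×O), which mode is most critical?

FM-3

Criticality = Severity × Occurrence:
  FM-1: 7 × 3 = 21
  FM-2: 3 × 5 = 15
  FM-3: 6 × 10 = 60
  FM-4: 9 × 5 = 45
  FM-5: 6 × 3 = 18
Highest criticality is 60 → FM-3.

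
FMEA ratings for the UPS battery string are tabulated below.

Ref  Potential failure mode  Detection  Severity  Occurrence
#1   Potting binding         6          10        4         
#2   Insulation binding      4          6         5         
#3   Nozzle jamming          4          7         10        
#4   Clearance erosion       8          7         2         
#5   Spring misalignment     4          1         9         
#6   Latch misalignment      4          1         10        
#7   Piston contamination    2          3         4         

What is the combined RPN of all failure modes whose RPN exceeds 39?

RPN = Severity × Occurrence × Detection:
  #1: 10 × 4 × 6 = 240
  #2: 6 × 5 × 4 = 120
  #3: 7 × 10 × 4 = 280
  #4: 7 × 2 × 8 = 112
  #5: 1 × 9 × 4 = 36
  #6: 1 × 10 × 4 = 40
  #7: 3 × 4 × 2 = 24
RPN > 39: #1 (240), #2 (120), #3 (280), #4 (112), #6 (40).
Sum: 240 + 120 + 280 + 112 + 40 = 792.

792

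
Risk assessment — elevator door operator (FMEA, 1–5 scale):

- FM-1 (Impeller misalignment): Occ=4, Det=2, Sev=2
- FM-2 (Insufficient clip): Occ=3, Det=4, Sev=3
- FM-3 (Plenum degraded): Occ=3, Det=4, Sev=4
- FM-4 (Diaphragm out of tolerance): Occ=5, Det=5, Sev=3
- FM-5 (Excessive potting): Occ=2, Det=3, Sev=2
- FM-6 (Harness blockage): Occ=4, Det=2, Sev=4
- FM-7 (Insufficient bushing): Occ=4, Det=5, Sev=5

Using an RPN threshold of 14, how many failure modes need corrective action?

6

RPN = Severity × Occurrence × Detection:
  FM-1: 2 × 4 × 2 = 16
  FM-2: 3 × 3 × 4 = 36
  FM-3: 4 × 3 × 4 = 48
  FM-4: 3 × 5 × 5 = 75
  FM-5: 2 × 2 × 3 = 12
  FM-6: 4 × 4 × 2 = 32
  FM-7: 5 × 4 × 5 = 100
Modes with RPN ≥ 14: FM-1 (16), FM-2 (36), FM-3 (48), FM-4 (75), FM-6 (32), FM-7 (100) → 6.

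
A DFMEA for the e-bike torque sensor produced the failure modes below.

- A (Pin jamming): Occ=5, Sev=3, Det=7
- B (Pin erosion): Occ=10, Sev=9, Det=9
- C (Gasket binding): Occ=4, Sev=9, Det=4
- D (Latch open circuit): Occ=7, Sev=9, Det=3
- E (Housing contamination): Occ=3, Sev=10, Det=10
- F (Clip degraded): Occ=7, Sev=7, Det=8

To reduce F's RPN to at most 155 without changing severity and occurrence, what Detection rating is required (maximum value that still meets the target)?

F: S=7, O=7, D=8 → current RPN = 392.
Fixed product = 49. Need 49 × D ≤ 155, so D ≤ 155/49 = 3.16.
Maximum integer Detection rating = 3 (gives RPN 147; D=4 would give 196 > 155).

3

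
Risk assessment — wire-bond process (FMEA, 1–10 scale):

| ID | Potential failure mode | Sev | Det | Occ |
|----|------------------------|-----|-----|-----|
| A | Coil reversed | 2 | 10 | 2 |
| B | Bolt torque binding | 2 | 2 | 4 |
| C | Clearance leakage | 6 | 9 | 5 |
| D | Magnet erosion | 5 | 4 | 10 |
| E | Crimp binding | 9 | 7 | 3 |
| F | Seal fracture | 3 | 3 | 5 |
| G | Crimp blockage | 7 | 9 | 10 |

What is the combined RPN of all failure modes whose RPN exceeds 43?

1334

RPN = Severity × Occurrence × Detection:
  A: 2 × 2 × 10 = 40
  B: 2 × 4 × 2 = 16
  C: 6 × 5 × 9 = 270
  D: 5 × 10 × 4 = 200
  E: 9 × 3 × 7 = 189
  F: 3 × 5 × 3 = 45
  G: 7 × 10 × 9 = 630
RPN > 43: C (270), D (200), E (189), F (45), G (630).
Sum: 270 + 200 + 189 + 45 + 630 = 1334.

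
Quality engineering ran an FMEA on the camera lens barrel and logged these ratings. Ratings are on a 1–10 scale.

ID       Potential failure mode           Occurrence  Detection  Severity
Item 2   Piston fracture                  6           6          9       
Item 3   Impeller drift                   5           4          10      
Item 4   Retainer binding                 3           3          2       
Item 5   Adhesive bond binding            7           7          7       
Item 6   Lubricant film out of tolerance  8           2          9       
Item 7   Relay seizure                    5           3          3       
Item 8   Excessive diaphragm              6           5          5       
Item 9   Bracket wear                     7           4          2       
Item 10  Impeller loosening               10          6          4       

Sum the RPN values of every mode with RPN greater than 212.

907

RPN = Severity × Occurrence × Detection:
  Item 2: 9 × 6 × 6 = 324
  Item 3: 10 × 5 × 4 = 200
  Item 4: 2 × 3 × 3 = 18
  Item 5: 7 × 7 × 7 = 343
  Item 6: 9 × 8 × 2 = 144
  Item 7: 3 × 5 × 3 = 45
  Item 8: 5 × 6 × 5 = 150
  Item 9: 2 × 7 × 4 = 56
  Item 10: 4 × 10 × 6 = 240
RPN > 212: Item 2 (324), Item 5 (343), Item 10 (240).
Sum: 324 + 343 + 240 = 907.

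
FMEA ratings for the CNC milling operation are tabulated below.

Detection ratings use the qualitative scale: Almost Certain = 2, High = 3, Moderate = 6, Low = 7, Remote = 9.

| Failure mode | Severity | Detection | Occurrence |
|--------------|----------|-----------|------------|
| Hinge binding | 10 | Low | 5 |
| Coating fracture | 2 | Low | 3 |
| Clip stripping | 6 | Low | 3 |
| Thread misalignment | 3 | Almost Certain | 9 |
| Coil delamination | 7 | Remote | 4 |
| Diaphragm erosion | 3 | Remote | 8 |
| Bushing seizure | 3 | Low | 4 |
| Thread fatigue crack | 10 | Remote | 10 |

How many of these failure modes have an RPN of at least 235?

3

RPN = Severity × Occurrence × Detection:
  Hinge binding: 10 × 5 × 7 = 350
  Coating fracture: 2 × 3 × 7 = 42
  Clip stripping: 6 × 3 × 7 = 126
  Thread misalignment: 3 × 9 × 2 = 54
  Coil delamination: 7 × 4 × 9 = 252
  Diaphragm erosion: 3 × 8 × 9 = 216
  Bushing seizure: 3 × 4 × 7 = 84
  Thread fatigue crack: 10 × 10 × 9 = 900
Modes with RPN ≥ 235: Hinge binding (350), Coil delamination (252), Thread fatigue crack (900) → 3.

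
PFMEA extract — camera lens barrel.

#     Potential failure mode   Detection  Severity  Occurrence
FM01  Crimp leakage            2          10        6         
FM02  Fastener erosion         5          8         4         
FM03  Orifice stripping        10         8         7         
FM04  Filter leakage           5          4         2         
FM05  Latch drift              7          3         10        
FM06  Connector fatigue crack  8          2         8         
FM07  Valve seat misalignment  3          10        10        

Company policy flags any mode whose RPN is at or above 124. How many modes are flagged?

RPN = Severity × Occurrence × Detection:
  FM01: 10 × 6 × 2 = 120
  FM02: 8 × 4 × 5 = 160
  FM03: 8 × 7 × 10 = 560
  FM04: 4 × 2 × 5 = 40
  FM05: 3 × 10 × 7 = 210
  FM06: 2 × 8 × 8 = 128
  FM07: 10 × 10 × 3 = 300
Modes with RPN ≥ 124: FM02 (160), FM03 (560), FM05 (210), FM06 (128), FM07 (300) → 5.

5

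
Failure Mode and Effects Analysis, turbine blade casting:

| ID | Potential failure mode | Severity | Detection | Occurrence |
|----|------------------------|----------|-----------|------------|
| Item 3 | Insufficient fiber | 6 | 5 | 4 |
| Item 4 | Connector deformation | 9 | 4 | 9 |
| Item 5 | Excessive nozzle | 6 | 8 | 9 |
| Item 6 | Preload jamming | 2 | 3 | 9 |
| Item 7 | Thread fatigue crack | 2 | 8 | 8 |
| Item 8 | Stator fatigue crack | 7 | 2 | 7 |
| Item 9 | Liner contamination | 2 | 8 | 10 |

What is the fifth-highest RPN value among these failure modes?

RPN = Severity × Occurrence × Detection:
  Item 3: 6 × 4 × 5 = 120
  Item 4: 9 × 9 × 4 = 324
  Item 5: 6 × 9 × 8 = 432
  Item 6: 2 × 9 × 3 = 54
  Item 7: 2 × 8 × 8 = 128
  Item 8: 7 × 7 × 2 = 98
  Item 9: 2 × 10 × 8 = 160
Sorted descending: 432, 324, 160, 128, 120, 98, 54.
The fifth-highest RPN is 120 (Item 3).

120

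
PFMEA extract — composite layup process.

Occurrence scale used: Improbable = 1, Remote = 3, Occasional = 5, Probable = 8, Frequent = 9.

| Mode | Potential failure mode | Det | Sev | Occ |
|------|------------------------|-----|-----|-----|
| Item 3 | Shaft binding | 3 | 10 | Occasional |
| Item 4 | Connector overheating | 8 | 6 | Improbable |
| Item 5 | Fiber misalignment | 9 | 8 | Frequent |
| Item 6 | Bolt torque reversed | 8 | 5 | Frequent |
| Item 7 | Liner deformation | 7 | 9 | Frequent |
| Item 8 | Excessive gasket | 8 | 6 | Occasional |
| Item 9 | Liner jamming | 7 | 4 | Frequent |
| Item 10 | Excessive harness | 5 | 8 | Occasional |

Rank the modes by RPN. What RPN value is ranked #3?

360

RPN = Severity × Occurrence × Detection:
  Item 3: 10 × 5 × 3 = 150
  Item 4: 6 × 1 × 8 = 48
  Item 5: 8 × 9 × 9 = 648
  Item 6: 5 × 9 × 8 = 360
  Item 7: 9 × 9 × 7 = 567
  Item 8: 6 × 5 × 8 = 240
  Item 9: 4 × 9 × 7 = 252
  Item 10: 8 × 5 × 5 = 200
Sorted descending: 648, 567, 360, 252, 240, 200, 150, 48.
The third-highest RPN is 360 (Item 6).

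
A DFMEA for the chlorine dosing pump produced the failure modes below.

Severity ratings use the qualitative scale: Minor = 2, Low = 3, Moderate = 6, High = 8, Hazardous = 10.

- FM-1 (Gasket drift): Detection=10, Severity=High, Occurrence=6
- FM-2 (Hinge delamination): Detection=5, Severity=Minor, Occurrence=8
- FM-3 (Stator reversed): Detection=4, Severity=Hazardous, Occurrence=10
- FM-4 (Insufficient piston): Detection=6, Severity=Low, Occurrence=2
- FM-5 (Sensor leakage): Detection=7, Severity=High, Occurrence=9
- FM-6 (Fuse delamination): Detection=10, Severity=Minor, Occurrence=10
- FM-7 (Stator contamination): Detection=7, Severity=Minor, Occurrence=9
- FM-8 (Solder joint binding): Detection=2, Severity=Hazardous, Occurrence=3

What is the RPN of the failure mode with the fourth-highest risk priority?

RPN = Severity × Occurrence × Detection:
  FM-1: 8 × 6 × 10 = 480
  FM-2: 2 × 8 × 5 = 80
  FM-3: 10 × 10 × 4 = 400
  FM-4: 3 × 2 × 6 = 36
  FM-5: 8 × 9 × 7 = 504
  FM-6: 2 × 10 × 10 = 200
  FM-7: 2 × 9 × 7 = 126
  FM-8: 10 × 3 × 2 = 60
Sorted descending: 504, 480, 400, 200, 126, 80, 60, 36.
The fourth-highest RPN is 200 (FM-6).

200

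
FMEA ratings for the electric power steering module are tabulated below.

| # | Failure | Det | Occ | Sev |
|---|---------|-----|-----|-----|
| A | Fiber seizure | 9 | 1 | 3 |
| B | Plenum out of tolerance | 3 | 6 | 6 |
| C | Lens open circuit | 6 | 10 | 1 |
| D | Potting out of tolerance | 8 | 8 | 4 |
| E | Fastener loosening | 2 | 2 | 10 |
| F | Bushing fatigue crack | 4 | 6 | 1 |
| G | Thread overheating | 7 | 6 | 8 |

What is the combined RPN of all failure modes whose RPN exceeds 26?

827

RPN = Severity × Occurrence × Detection:
  A: 3 × 1 × 9 = 27
  B: 6 × 6 × 3 = 108
  C: 1 × 10 × 6 = 60
  D: 4 × 8 × 8 = 256
  E: 10 × 2 × 2 = 40
  F: 1 × 6 × 4 = 24
  G: 8 × 6 × 7 = 336
RPN > 26: A (27), B (108), C (60), D (256), E (40), G (336).
Sum: 27 + 108 + 60 + 256 + 40 + 336 = 827.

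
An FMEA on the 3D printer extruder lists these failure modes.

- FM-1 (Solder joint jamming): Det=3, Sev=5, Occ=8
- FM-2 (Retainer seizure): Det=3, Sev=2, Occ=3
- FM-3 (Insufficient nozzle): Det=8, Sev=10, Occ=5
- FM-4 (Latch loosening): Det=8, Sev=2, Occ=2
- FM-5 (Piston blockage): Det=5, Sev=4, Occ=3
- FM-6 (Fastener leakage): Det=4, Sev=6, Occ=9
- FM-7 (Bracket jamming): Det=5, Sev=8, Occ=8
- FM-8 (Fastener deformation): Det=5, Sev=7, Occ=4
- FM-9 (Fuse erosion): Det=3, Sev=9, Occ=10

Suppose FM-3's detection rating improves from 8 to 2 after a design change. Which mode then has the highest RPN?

RPN = Severity × Occurrence × Detection:
  FM-1: 5 × 8 × 3 = 120
  FM-2: 2 × 3 × 3 = 18
  FM-3: 10 × 5 × 8 = 400
  FM-4: 2 × 2 × 8 = 32
  FM-5: 4 × 3 × 5 = 60
  FM-6: 6 × 9 × 4 = 216
  FM-7: 8 × 8 × 5 = 320
  FM-8: 7 × 4 × 5 = 140
  FM-9: 9 × 10 × 3 = 270
After action: FM-3 → 10 × 5 × 2 = 100.
Revised RPNs: FM-7=320, FM-9=270, FM-6=216, FM-8=140, FM-1=120, FM-3=100, FM-5=60, FM-4=32, FM-2=18.
Highest is now FM-7 (320).

FM-7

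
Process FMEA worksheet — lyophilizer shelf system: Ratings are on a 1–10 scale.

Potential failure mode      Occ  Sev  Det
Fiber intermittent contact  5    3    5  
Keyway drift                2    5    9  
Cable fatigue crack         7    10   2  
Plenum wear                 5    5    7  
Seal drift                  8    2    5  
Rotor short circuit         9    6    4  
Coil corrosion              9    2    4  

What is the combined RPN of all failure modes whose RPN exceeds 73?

776

RPN = Severity × Occurrence × Detection:
  Fiber intermittent contact: 3 × 5 × 5 = 75
  Keyway drift: 5 × 2 × 9 = 90
  Cable fatigue crack: 10 × 7 × 2 = 140
  Plenum wear: 5 × 5 × 7 = 175
  Seal drift: 2 × 8 × 5 = 80
  Rotor short circuit: 6 × 9 × 4 = 216
  Coil corrosion: 2 × 9 × 4 = 72
RPN > 73: Fiber intermittent contact (75), Keyway drift (90), Cable fatigue crack (140), Plenum wear (175), Seal drift (80), Rotor short circuit (216).
Sum: 75 + 90 + 140 + 175 + 80 + 216 = 776.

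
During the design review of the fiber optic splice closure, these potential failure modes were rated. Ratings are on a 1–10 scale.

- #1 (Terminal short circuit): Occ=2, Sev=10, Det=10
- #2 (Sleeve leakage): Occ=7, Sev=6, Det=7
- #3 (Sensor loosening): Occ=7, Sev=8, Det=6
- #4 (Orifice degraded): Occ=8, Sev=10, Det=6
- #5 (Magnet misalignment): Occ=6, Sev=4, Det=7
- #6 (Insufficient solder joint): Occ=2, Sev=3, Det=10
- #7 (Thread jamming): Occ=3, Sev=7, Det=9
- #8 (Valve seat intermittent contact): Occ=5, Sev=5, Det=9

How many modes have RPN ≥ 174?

6

RPN = Severity × Occurrence × Detection:
  #1: 10 × 2 × 10 = 200
  #2: 6 × 7 × 7 = 294
  #3: 8 × 7 × 6 = 336
  #4: 10 × 8 × 6 = 480
  #5: 4 × 6 × 7 = 168
  #6: 3 × 2 × 10 = 60
  #7: 7 × 3 × 9 = 189
  #8: 5 × 5 × 9 = 225
Modes with RPN ≥ 174: #1 (200), #2 (294), #3 (336), #4 (480), #7 (189), #8 (225) → 6.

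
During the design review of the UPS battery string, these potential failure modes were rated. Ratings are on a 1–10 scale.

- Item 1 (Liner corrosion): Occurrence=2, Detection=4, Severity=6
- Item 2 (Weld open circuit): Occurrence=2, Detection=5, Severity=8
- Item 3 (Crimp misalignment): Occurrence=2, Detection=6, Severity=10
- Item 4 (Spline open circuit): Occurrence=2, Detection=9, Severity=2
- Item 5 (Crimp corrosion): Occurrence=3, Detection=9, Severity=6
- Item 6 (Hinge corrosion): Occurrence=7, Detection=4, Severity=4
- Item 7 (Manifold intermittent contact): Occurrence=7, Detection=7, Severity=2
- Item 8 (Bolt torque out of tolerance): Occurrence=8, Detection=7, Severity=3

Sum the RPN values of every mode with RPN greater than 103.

562

RPN = Severity × Occurrence × Detection:
  Item 1: 6 × 2 × 4 = 48
  Item 2: 8 × 2 × 5 = 80
  Item 3: 10 × 2 × 6 = 120
  Item 4: 2 × 2 × 9 = 36
  Item 5: 6 × 3 × 9 = 162
  Item 6: 4 × 7 × 4 = 112
  Item 7: 2 × 7 × 7 = 98
  Item 8: 3 × 8 × 7 = 168
RPN > 103: Item 3 (120), Item 5 (162), Item 6 (112), Item 8 (168).
Sum: 120 + 162 + 112 + 168 = 562.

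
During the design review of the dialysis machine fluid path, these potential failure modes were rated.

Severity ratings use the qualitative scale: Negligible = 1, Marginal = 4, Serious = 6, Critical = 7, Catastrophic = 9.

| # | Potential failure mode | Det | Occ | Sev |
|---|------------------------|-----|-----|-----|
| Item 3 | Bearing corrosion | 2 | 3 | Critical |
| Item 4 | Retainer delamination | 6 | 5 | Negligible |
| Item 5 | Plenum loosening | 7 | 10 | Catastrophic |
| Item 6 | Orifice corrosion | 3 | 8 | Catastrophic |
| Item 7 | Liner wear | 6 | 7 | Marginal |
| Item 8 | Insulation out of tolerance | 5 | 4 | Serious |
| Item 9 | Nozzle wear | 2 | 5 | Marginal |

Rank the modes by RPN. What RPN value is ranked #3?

168

RPN = Severity × Occurrence × Detection:
  Item 3: 7 × 3 × 2 = 42
  Item 4: 1 × 5 × 6 = 30
  Item 5: 9 × 10 × 7 = 630
  Item 6: 9 × 8 × 3 = 216
  Item 7: 4 × 7 × 6 = 168
  Item 8: 6 × 4 × 5 = 120
  Item 9: 4 × 5 × 2 = 40
Sorted descending: 630, 216, 168, 120, 42, 40, 30.
The third-highest RPN is 168 (Item 7).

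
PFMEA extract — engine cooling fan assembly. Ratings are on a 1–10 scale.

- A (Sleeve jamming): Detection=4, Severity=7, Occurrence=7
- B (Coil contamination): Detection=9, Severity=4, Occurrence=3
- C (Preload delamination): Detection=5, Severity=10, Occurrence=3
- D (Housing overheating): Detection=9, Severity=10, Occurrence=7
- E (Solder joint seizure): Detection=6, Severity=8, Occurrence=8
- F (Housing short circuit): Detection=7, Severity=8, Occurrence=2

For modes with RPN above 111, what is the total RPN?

RPN = Severity × Occurrence × Detection:
  A: 7 × 7 × 4 = 196
  B: 4 × 3 × 9 = 108
  C: 10 × 3 × 5 = 150
  D: 10 × 7 × 9 = 630
  E: 8 × 8 × 6 = 384
  F: 8 × 2 × 7 = 112
RPN > 111: A (196), C (150), D (630), E (384), F (112).
Sum: 196 + 150 + 630 + 384 + 112 = 1472.

1472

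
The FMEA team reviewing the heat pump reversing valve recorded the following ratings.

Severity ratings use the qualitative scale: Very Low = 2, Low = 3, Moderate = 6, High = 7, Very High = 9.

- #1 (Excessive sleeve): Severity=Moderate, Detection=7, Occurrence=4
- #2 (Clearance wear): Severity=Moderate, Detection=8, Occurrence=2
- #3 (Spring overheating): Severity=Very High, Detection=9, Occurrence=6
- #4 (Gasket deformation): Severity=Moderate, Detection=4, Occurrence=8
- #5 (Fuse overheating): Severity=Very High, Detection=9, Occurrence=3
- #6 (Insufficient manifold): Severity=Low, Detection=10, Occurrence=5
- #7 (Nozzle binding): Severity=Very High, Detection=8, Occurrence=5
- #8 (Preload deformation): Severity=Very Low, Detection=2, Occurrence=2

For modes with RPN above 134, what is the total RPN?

RPN = Severity × Occurrence × Detection:
  #1: 6 × 4 × 7 = 168
  #2: 6 × 2 × 8 = 96
  #3: 9 × 6 × 9 = 486
  #4: 6 × 8 × 4 = 192
  #5: 9 × 3 × 9 = 243
  #6: 3 × 5 × 10 = 150
  #7: 9 × 5 × 8 = 360
  #8: 2 × 2 × 2 = 8
RPN > 134: #1 (168), #3 (486), #4 (192), #5 (243), #6 (150), #7 (360).
Sum: 168 + 486 + 192 + 243 + 150 + 360 = 1599.

1599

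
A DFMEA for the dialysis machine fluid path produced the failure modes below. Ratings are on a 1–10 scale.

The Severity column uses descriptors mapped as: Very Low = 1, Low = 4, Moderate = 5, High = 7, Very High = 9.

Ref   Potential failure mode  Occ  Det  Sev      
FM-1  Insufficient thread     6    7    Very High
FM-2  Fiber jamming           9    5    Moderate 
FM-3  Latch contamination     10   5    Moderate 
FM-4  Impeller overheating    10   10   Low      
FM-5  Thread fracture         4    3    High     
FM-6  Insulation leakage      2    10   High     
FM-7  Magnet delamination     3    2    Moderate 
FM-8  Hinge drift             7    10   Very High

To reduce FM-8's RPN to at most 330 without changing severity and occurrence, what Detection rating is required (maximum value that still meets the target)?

5

FM-8: S=9, O=7, D=10 → current RPN = 630.
Fixed product = 63. Need 63 × D ≤ 330, so D ≤ 330/63 = 5.24.
Maximum integer Detection rating = 5 (gives RPN 315; D=6 would give 378 > 330).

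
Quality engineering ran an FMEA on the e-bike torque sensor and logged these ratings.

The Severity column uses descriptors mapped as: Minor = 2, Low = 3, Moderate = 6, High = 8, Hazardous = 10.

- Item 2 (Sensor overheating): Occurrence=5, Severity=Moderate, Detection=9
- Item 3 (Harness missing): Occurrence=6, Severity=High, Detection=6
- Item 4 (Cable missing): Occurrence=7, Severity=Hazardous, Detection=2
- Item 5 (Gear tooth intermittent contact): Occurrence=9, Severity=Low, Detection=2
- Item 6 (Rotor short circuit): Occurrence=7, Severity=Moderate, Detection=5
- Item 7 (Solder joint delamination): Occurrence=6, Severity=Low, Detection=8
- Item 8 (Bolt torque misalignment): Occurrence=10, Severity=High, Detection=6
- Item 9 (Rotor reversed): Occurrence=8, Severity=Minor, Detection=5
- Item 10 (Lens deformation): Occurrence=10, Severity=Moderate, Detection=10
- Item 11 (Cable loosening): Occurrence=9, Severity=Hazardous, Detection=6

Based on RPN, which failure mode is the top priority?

Item 10

RPN = Severity × Occurrence × Detection:
  Item 2: 6 × 5 × 9 = 270
  Item 3: 8 × 6 × 6 = 288
  Item 4: 10 × 7 × 2 = 140
  Item 5: 3 × 9 × 2 = 54
  Item 6: 6 × 7 × 5 = 210
  Item 7: 3 × 6 × 8 = 144
  Item 8: 8 × 10 × 6 = 480
  Item 9: 2 × 8 × 5 = 80
  Item 10: 6 × 10 × 10 = 600
  Item 11: 10 × 9 × 6 = 540
Highest RPN is 600 → Item 10.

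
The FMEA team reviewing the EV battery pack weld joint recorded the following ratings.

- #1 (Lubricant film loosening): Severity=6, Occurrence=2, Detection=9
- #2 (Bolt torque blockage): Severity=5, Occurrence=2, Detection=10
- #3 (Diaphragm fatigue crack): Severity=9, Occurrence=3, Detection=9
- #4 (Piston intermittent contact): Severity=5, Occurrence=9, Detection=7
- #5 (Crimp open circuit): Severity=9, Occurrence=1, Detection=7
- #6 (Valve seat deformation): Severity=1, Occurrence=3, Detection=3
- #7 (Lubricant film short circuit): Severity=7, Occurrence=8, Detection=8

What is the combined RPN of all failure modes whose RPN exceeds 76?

RPN = Severity × Occurrence × Detection:
  #1: 6 × 2 × 9 = 108
  #2: 5 × 2 × 10 = 100
  #3: 9 × 3 × 9 = 243
  #4: 5 × 9 × 7 = 315
  #5: 9 × 1 × 7 = 63
  #6: 1 × 3 × 3 = 9
  #7: 7 × 8 × 8 = 448
RPN > 76: #1 (108), #2 (100), #3 (243), #4 (315), #7 (448).
Sum: 108 + 100 + 243 + 315 + 448 = 1214.

1214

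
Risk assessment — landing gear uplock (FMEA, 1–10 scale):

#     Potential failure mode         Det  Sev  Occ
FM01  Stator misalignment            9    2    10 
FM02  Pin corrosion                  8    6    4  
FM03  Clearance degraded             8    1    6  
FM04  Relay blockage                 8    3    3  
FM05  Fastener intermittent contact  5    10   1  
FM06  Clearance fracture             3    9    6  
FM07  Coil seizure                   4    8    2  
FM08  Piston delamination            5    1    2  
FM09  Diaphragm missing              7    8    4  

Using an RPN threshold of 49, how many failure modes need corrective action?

7

RPN = Severity × Occurrence × Detection:
  FM01: 2 × 10 × 9 = 180
  FM02: 6 × 4 × 8 = 192
  FM03: 1 × 6 × 8 = 48
  FM04: 3 × 3 × 8 = 72
  FM05: 10 × 1 × 5 = 50
  FM06: 9 × 6 × 3 = 162
  FM07: 8 × 2 × 4 = 64
  FM08: 1 × 2 × 5 = 10
  FM09: 8 × 4 × 7 = 224
Modes with RPN ≥ 49: FM01 (180), FM02 (192), FM04 (72), FM05 (50), FM06 (162), FM07 (64), FM09 (224) → 7.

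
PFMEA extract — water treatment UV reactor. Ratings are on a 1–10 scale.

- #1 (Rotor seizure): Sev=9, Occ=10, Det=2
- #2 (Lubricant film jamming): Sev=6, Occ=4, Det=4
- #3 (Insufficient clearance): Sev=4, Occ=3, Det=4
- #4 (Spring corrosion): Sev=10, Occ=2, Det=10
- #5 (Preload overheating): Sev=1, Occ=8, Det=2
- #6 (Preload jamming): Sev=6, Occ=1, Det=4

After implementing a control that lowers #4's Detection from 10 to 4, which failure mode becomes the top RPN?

RPN = Severity × Occurrence × Detection:
  #1: 9 × 10 × 2 = 180
  #2: 6 × 4 × 4 = 96
  #3: 4 × 3 × 4 = 48
  #4: 10 × 2 × 10 = 200
  #5: 1 × 8 × 2 = 16
  #6: 6 × 1 × 4 = 24
After action: #4 → 10 × 2 × 4 = 80.
Revised RPNs: #1=180, #2=96, #4=80, #3=48, #6=24, #5=16.
Highest is now #1 (180).

#1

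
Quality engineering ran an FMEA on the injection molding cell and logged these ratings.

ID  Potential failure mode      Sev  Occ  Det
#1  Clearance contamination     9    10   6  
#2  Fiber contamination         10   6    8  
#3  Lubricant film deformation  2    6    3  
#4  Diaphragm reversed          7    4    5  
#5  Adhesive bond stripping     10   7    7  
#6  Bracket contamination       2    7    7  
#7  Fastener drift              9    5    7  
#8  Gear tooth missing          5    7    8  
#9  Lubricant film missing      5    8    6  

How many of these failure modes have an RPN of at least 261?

RPN = Severity × Occurrence × Detection:
  #1: 9 × 10 × 6 = 540
  #2: 10 × 6 × 8 = 480
  #3: 2 × 6 × 3 = 36
  #4: 7 × 4 × 5 = 140
  #5: 10 × 7 × 7 = 490
  #6: 2 × 7 × 7 = 98
  #7: 9 × 5 × 7 = 315
  #8: 5 × 7 × 8 = 280
  #9: 5 × 8 × 6 = 240
Modes with RPN ≥ 261: #1 (540), #2 (480), #5 (490), #7 (315), #8 (280) → 5.

5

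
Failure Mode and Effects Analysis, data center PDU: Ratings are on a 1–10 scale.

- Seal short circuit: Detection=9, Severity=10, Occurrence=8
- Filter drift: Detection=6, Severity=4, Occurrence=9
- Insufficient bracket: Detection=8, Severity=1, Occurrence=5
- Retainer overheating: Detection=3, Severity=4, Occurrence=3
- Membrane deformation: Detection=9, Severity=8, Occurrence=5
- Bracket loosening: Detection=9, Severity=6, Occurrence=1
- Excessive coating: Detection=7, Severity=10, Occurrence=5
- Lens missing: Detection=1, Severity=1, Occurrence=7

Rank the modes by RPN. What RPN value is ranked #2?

RPN = Severity × Occurrence × Detection:
  Seal short circuit: 10 × 8 × 9 = 720
  Filter drift: 4 × 9 × 6 = 216
  Insufficient bracket: 1 × 5 × 8 = 40
  Retainer overheating: 4 × 3 × 3 = 36
  Membrane deformation: 8 × 5 × 9 = 360
  Bracket loosening: 6 × 1 × 9 = 54
  Excessive coating: 10 × 5 × 7 = 350
  Lens missing: 1 × 7 × 1 = 7
Sorted descending: 720, 360, 350, 216, 54, 40, 36, 7.
The second-highest RPN is 360 (Membrane deformation).

360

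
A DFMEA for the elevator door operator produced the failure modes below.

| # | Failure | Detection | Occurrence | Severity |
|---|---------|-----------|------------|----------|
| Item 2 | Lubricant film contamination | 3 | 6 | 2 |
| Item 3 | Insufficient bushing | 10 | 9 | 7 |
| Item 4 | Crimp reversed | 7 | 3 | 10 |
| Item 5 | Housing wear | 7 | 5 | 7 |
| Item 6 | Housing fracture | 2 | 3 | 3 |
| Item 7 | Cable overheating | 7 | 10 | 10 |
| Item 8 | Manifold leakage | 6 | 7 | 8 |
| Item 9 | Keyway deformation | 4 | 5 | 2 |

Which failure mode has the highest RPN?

Item 7

RPN = Severity × Occurrence × Detection:
  Item 2: 2 × 6 × 3 = 36
  Item 3: 7 × 9 × 10 = 630
  Item 4: 10 × 3 × 7 = 210
  Item 5: 7 × 5 × 7 = 245
  Item 6: 3 × 3 × 2 = 18
  Item 7: 10 × 10 × 7 = 700
  Item 8: 8 × 7 × 6 = 336
  Item 9: 2 × 5 × 4 = 40
Highest RPN is 700 → Item 7.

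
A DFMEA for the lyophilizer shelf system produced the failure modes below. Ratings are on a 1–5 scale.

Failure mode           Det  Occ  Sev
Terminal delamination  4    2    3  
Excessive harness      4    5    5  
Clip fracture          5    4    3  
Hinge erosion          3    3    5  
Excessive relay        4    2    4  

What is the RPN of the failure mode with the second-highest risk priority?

RPN = Severity × Occurrence × Detection:
  Terminal delamination: 3 × 2 × 4 = 24
  Excessive harness: 5 × 5 × 4 = 100
  Clip fracture: 3 × 4 × 5 = 60
  Hinge erosion: 5 × 3 × 3 = 45
  Excessive relay: 4 × 2 × 4 = 32
Sorted descending: 100, 60, 45, 32, 24.
The second-highest RPN is 60 (Clip fracture).

60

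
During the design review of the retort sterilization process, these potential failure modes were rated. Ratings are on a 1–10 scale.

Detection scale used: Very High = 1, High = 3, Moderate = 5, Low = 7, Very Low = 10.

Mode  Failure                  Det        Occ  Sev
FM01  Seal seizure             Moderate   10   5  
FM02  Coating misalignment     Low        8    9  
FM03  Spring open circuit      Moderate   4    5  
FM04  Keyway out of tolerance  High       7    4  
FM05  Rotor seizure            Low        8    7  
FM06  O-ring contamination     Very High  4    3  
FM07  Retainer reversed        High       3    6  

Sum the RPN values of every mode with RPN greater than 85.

1246

RPN = Severity × Occurrence × Detection:
  FM01: 5 × 10 × 5 = 250
  FM02: 9 × 8 × 7 = 504
  FM03: 5 × 4 × 5 = 100
  FM04: 4 × 7 × 3 = 84
  FM05: 7 × 8 × 7 = 392
  FM06: 3 × 4 × 1 = 12
  FM07: 6 × 3 × 3 = 54
RPN > 85: FM01 (250), FM02 (504), FM03 (100), FM05 (392).
Sum: 250 + 504 + 100 + 392 = 1246.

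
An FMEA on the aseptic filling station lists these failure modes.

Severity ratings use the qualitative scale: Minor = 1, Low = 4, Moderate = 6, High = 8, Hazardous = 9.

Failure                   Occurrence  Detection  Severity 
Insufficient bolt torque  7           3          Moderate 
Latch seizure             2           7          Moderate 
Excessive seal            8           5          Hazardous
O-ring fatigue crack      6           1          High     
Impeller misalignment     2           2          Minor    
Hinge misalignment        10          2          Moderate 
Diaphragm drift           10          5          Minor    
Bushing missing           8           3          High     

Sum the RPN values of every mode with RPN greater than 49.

932

RPN = Severity × Occurrence × Detection:
  Insufficient bolt torque: 6 × 7 × 3 = 126
  Latch seizure: 6 × 2 × 7 = 84
  Excessive seal: 9 × 8 × 5 = 360
  O-ring fatigue crack: 8 × 6 × 1 = 48
  Impeller misalignment: 1 × 2 × 2 = 4
  Hinge misalignment: 6 × 10 × 2 = 120
  Diaphragm drift: 1 × 10 × 5 = 50
  Bushing missing: 8 × 8 × 3 = 192
RPN > 49: Insufficient bolt torque (126), Latch seizure (84), Excessive seal (360), Hinge misalignment (120), Diaphragm drift (50), Bushing missing (192).
Sum: 126 + 84 + 360 + 120 + 50 + 192 = 932.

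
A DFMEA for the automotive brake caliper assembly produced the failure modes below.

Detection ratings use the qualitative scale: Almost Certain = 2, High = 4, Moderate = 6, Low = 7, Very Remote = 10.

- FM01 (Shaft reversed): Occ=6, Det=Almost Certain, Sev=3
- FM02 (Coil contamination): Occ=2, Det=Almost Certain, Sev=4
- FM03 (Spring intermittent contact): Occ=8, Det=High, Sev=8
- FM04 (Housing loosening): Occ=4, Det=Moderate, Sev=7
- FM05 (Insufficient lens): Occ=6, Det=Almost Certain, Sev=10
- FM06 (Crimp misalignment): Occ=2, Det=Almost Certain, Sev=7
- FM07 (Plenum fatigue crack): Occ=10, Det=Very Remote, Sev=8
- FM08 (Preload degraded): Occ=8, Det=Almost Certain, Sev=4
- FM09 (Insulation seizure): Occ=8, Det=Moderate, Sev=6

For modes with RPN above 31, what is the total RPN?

1732

RPN = Severity × Occurrence × Detection:
  FM01: 3 × 6 × 2 = 36
  FM02: 4 × 2 × 2 = 16
  FM03: 8 × 8 × 4 = 256
  FM04: 7 × 4 × 6 = 168
  FM05: 10 × 6 × 2 = 120
  FM06: 7 × 2 × 2 = 28
  FM07: 8 × 10 × 10 = 800
  FM08: 4 × 8 × 2 = 64
  FM09: 6 × 8 × 6 = 288
RPN > 31: FM01 (36), FM03 (256), FM04 (168), FM05 (120), FM07 (800), FM08 (64), FM09 (288).
Sum: 36 + 256 + 168 + 120 + 800 + 64 + 288 = 1732.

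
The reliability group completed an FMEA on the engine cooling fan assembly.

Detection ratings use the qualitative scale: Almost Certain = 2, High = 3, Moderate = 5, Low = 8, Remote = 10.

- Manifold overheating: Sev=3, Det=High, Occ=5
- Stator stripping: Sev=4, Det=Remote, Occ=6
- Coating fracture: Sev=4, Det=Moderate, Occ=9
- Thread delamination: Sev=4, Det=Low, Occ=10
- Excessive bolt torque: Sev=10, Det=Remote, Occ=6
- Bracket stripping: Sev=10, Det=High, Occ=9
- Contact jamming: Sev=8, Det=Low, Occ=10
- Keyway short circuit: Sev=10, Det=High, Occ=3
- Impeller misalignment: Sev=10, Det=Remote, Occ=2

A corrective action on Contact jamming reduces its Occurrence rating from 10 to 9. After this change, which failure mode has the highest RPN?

Excessive bolt torque

RPN = Severity × Occurrence × Detection:
  Manifold overheating: 3 × 5 × 3 = 45
  Stator stripping: 4 × 6 × 10 = 240
  Coating fracture: 4 × 9 × 5 = 180
  Thread delamination: 4 × 10 × 8 = 320
  Excessive bolt torque: 10 × 6 × 10 = 600
  Bracket stripping: 10 × 9 × 3 = 270
  Contact jamming: 8 × 10 × 8 = 640
  Keyway short circuit: 10 × 3 × 3 = 90
  Impeller misalignment: 10 × 2 × 10 = 200
After action: Contact jamming → 8 × 9 × 8 = 576.
Revised RPNs: Excessive bolt torque=600, Contact jamming=576, Thread delamination=320, Bracket stripping=270, Stator stripping=240, Impeller misalignment=200, Coating fracture=180, Keyway short circuit=90, Manifold overheating=45.
Highest is now Excessive bolt torque (600).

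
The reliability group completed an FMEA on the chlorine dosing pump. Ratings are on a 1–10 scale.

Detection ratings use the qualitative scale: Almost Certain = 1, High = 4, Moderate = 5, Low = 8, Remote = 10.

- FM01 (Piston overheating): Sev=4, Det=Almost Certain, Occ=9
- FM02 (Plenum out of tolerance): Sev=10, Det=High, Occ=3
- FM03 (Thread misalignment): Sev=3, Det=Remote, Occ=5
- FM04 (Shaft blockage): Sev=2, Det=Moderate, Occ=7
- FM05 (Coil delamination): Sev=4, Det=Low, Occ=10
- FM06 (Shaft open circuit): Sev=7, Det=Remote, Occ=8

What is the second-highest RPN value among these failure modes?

RPN = Severity × Occurrence × Detection:
  FM01: 4 × 9 × 1 = 36
  FM02: 10 × 3 × 4 = 120
  FM03: 3 × 5 × 10 = 150
  FM04: 2 × 7 × 5 = 70
  FM05: 4 × 10 × 8 = 320
  FM06: 7 × 8 × 10 = 560
Sorted descending: 560, 320, 150, 120, 70, 36.
The second-highest RPN is 320 (FM05).

320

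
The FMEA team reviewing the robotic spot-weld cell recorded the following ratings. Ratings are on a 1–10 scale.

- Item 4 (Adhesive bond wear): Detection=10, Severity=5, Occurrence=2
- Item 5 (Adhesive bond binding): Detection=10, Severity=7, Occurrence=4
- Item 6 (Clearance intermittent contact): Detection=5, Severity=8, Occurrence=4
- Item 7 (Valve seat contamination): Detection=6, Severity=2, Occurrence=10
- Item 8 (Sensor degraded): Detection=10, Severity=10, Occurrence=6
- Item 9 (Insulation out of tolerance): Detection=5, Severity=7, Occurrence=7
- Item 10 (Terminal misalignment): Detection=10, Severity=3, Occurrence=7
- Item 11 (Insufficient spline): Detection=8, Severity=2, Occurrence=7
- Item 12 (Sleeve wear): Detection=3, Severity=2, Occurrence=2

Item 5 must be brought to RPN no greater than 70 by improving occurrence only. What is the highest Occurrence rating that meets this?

Item 5: S=7, O=4, D=10 → current RPN = 280.
Fixed product = 70. Need 70 × O ≤ 70, so O ≤ 70/70 = 1.00.
Maximum integer Occurrence rating = 1 (gives RPN 70; O=2 would give 140 > 70).

1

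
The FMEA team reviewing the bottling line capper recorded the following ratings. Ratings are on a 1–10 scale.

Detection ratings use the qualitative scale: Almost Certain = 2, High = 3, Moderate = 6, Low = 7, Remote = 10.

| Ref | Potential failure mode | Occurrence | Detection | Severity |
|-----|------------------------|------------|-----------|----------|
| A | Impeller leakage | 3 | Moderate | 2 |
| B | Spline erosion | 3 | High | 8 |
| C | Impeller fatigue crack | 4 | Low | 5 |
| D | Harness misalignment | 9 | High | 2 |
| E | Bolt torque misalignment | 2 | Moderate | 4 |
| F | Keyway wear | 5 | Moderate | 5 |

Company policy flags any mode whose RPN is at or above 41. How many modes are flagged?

RPN = Severity × Occurrence × Detection:
  A: 2 × 3 × 6 = 36
  B: 8 × 3 × 3 = 72
  C: 5 × 4 × 7 = 140
  D: 2 × 9 × 3 = 54
  E: 4 × 2 × 6 = 48
  F: 5 × 5 × 6 = 150
Modes with RPN ≥ 41: B (72), C (140), D (54), E (48), F (150) → 5.

5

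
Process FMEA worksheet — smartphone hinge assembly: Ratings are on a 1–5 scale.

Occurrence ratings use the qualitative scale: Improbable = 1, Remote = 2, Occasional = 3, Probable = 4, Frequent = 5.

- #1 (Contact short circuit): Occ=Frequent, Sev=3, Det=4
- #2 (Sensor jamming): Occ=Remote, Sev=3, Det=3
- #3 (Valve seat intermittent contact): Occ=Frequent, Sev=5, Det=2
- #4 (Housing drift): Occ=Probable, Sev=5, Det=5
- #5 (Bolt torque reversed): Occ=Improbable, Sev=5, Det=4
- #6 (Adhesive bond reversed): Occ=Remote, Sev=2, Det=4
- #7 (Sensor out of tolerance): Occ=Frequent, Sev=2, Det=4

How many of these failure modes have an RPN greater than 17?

6

RPN = Severity × Occurrence × Detection:
  #1: 3 × 5 × 4 = 60
  #2: 3 × 2 × 3 = 18
  #3: 5 × 5 × 2 = 50
  #4: 5 × 4 × 5 = 100
  #5: 5 × 1 × 4 = 20
  #6: 2 × 2 × 4 = 16
  #7: 2 × 5 × 4 = 40
Modes with RPN > 17: #1 (60), #2 (18), #3 (50), #4 (100), #5 (20), #7 (40) → 6.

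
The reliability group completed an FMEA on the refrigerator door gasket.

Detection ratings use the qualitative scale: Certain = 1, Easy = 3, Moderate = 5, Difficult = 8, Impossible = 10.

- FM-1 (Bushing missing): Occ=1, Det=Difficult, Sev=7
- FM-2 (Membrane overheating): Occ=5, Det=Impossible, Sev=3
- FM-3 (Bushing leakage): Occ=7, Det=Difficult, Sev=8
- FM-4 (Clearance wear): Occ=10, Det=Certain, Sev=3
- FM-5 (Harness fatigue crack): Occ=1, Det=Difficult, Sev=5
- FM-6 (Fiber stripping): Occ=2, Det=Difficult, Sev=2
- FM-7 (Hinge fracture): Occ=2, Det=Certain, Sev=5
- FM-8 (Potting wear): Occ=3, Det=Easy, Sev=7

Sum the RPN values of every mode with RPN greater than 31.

789

RPN = Severity × Occurrence × Detection:
  FM-1: 7 × 1 × 8 = 56
  FM-2: 3 × 5 × 10 = 150
  FM-3: 8 × 7 × 8 = 448
  FM-4: 3 × 10 × 1 = 30
  FM-5: 5 × 1 × 8 = 40
  FM-6: 2 × 2 × 8 = 32
  FM-7: 5 × 2 × 1 = 10
  FM-8: 7 × 3 × 3 = 63
RPN > 31: FM-1 (56), FM-2 (150), FM-3 (448), FM-5 (40), FM-6 (32), FM-8 (63).
Sum: 56 + 150 + 448 + 40 + 32 + 63 = 789.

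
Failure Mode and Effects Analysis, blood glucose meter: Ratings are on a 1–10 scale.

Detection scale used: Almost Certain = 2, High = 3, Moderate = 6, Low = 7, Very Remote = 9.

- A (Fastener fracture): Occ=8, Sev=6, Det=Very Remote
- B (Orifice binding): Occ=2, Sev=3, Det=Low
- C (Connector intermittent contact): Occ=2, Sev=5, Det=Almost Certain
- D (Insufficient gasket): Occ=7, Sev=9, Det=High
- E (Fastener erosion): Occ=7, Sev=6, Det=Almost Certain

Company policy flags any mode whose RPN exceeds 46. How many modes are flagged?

3

RPN = Severity × Occurrence × Detection:
  A: 6 × 8 × 9 = 432
  B: 3 × 2 × 7 = 42
  C: 5 × 2 × 2 = 20
  D: 9 × 7 × 3 = 189
  E: 6 × 7 × 2 = 84
Modes with RPN > 46: A (432), D (189), E (84) → 3.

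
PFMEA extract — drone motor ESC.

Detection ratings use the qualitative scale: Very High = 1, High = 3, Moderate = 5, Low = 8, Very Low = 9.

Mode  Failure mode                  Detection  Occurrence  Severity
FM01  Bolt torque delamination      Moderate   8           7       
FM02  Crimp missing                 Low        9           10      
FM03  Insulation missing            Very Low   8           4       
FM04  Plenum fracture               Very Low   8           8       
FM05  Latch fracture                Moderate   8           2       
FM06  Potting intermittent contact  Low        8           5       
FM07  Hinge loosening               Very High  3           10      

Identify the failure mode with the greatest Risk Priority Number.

RPN = Severity × Occurrence × Detection:
  FM01: 7 × 8 × 5 = 280
  FM02: 10 × 9 × 8 = 720
  FM03: 4 × 8 × 9 = 288
  FM04: 8 × 8 × 9 = 576
  FM05: 2 × 8 × 5 = 80
  FM06: 5 × 8 × 8 = 320
  FM07: 10 × 3 × 1 = 30
Highest RPN is 720 → FM02.

FM02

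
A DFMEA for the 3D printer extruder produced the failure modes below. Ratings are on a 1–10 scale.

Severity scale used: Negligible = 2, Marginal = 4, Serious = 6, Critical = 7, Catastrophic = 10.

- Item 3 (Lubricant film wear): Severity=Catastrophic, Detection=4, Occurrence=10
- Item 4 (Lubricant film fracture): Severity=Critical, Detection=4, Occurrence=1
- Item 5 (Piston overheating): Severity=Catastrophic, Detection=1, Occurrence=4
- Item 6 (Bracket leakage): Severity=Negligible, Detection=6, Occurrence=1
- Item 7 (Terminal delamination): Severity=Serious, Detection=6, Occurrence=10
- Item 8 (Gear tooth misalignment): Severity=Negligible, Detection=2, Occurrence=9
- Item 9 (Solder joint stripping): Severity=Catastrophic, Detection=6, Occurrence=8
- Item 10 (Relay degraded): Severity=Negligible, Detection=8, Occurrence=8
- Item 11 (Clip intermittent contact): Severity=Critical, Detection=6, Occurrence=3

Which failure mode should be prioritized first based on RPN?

Item 9

RPN = Severity × Occurrence × Detection:
  Item 3: 10 × 10 × 4 = 400
  Item 4: 7 × 1 × 4 = 28
  Item 5: 10 × 4 × 1 = 40
  Item 6: 2 × 1 × 6 = 12
  Item 7: 6 × 10 × 6 = 360
  Item 8: 2 × 9 × 2 = 36
  Item 9: 10 × 8 × 6 = 480
  Item 10: 2 × 8 × 8 = 128
  Item 11: 7 × 3 × 6 = 126
Highest RPN is 480 → Item 9.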